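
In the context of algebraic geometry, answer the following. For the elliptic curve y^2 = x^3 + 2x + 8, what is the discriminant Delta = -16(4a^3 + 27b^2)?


Compute each component:
4a^3 = 4*2^3 = 4*8 = 32
27b^2 = 27*8^2 = 27*64 = 1728
4a^3 + 27b^2 = 32 + 1728 = 1760
Delta = -16*1760 = -28160

-28160


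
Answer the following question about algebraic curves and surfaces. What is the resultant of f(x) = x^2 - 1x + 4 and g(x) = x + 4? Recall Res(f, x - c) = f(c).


For Res(f, x - c), we evaluate f at x = c.
f(-4) = (-4)^2 - 1*(-4) + 4
= 16 + 4 + 4
= 20 + 4 = 24
Res(f, g) = 24

24


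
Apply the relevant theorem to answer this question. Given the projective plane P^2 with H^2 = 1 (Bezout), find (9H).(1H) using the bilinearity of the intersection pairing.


Using bilinearity of the intersection pairing on the projective plane P^2:
(aH).(bH) = ab * (H.H)
We have H^2 = 1 (Bezout).
D.E = (9H).(1H) = 9*1*1
= 9*1
= 9

9


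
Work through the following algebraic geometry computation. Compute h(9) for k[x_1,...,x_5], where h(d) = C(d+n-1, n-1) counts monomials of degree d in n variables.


The Hilbert function for the polynomial ring in 5 variables is:
h(d) = C(d+n-1, n-1)
h(9) = C(9+5-1, 5-1) = C(13, 4)
= 13! / (4! * 9!)
= 715

715


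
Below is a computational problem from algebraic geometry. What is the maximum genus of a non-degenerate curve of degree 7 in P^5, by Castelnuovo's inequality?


Castelnuovo's bound: write d - 1 = m(r-1) + epsilon with 0 <= epsilon < r-1.
d - 1 = 7 - 1 = 6
r - 1 = 5 - 1 = 4
6 = 1*4 + 2, so m = 1, epsilon = 2
pi(d, r) = m(m-1)(r-1)/2 + m*epsilon
= 1*0*4/2 + 1*2
= 0/2 + 2
= 0 + 2 = 2

2


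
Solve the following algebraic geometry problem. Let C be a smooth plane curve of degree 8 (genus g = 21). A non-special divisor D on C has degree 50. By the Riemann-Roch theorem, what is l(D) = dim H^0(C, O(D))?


First, compute the genus of a smooth plane curve of degree 8:
g = (d-1)(d-2)/2 = (8-1)(8-2)/2 = 21
For a non-special divisor D (i.e., h^1(D) = 0), Riemann-Roch gives:
l(D) = deg(D) - g + 1
Since deg(D) = 50 >= 2g - 1 = 41, D is non-special.
l(D) = 50 - 21 + 1 = 30

30


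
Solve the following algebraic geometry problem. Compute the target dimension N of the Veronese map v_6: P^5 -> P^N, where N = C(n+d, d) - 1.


The Veronese embedding v_d: P^n -> P^N maps each point to all
degree-d monomials in n+1 homogeneous coordinates.
N = C(n+d, d) - 1
N = C(5+6, 6) - 1
N = C(11, 6) - 1
C(11, 6) = 462
N = 462 - 1 = 461

461


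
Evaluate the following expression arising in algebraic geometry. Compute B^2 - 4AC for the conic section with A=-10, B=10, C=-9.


The discriminant of a conic Ax^2 + Bxy + Cy^2 + ... = 0 is B^2 - 4AC.
B^2 = 10^2 = 100
4AC = 4*(-10)*(-9) = 360
Discriminant = 100 - 360 = -260

-260


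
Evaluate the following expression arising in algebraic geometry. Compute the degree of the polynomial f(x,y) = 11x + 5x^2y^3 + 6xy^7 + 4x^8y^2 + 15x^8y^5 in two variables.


Examine each term for its total degree (sum of exponents).
  Term '11x' has total degree 1+0 = 1.
  Term '5x^2y^3' has total degree 2+3 = 5.
  Term '6xy^7' has total degree 1+7 = 8.
  Term '4x^8y^2' has total degree 8+2 = 10.
  Term '15x^8y^5' has total degree 8+5 = 13.
The maximum total degree among all terms is 13.

13


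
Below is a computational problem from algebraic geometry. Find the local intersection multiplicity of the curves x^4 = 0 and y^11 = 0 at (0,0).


The intersection multiplicity of V(x^a) and V(y^b) at the origin is:
I(O; V(x^4), V(y^11)) = dim_k(k[x,y]/(x^4, y^11))
A basis for k[x,y]/(x^4, y^11) is the set of monomials x^i * y^j
where 0 <= i < 4 and 0 <= j < 11.
The number of such monomials is 4 * 11 = 44

44


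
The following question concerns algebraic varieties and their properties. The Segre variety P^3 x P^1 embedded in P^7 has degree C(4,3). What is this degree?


The degree of the Segre variety P^3 x P^1 is C(m+n, m).
= C(4, 3)
= 4

4


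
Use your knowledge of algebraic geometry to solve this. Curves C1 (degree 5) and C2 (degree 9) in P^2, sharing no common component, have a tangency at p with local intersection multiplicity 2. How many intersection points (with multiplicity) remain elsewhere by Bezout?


By Bezout's theorem, the total intersection number is d1 * d2.
Total = 5 * 9 = 45
Intersection multiplicity at p = 2
Remaining intersections = 45 - 2 = 43

43


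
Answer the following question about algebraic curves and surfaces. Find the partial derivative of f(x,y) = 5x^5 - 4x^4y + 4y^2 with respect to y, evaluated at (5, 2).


df/dy = (-4)*x^4 + 2*4*y^1
At (5,2): (-4)*5^4 + 2*4*2^1
= -2500 + 16
= -2484

-2484


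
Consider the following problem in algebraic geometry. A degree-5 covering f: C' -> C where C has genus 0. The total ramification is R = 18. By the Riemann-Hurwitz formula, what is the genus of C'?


Riemann-Hurwitz formula: 2g' - 2 = d(2g - 2) + R
Given: d = 5, g = 0, R = 18
2g' - 2 = 5*(2*0 - 2) + 18
2g' - 2 = 5*(-2) + 18
2g' - 2 = -10 + 18 = 8
2g' = 10
g' = 5

5


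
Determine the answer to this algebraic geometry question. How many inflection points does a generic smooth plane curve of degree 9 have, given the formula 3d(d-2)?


For a general smooth plane curve C of degree d, the inflection points are
the intersection of C with its Hessian curve, which has degree 3(d-2).
By Bezout, the total intersection number is d * 3(d-2) = 9 * 21 = 189.
For a general curve every flex is ordinary, so each contributes
multiplicity 1 to C·Hess(C), and the number of distinct inflection
points is 3d(d-2).
Inflection points = 3*9*(9-2) = 3*9*7 = 189

189


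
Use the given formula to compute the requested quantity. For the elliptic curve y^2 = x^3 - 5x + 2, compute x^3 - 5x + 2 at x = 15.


Compute x^3 - 5x + 2 at x = 15:
x^3 = 15^3 = 3375
(-5)*x = (-5)*15 = -75
Sum: 3375 - 75 + 2 = 3302

3302


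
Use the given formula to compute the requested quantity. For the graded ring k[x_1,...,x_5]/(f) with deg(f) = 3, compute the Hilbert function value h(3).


For R = k[x_1,...,x_n]/(f) with f homogeneous of degree e:
The Hilbert series is (1 - t^e)/(1 - t)^n.
So h(d) = C(d+n-1, n-1) - C(d-e+n-1, n-1) for d >= e.
With n=5, e=3, d=3:
C(3+5-1, 5-1) = C(7, 4) = 35
C(3-3+5-1, 5-1) = C(4, 4) = 1
h(3) = 35 - 1 = 34

34


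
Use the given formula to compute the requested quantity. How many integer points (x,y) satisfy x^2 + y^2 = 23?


Systematically check integer values of x where x^2 <= 23.
For each valid x, check if 23 - x^2 is a perfect square.
Total integer solutions found: 0

0


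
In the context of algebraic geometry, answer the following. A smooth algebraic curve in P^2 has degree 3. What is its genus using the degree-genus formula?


Using the genus formula for smooth plane curves:
g = (d-1)(d-2)/2
g = (3-1)(3-2)/2
g = 2*1/2
g = 2/2 = 1

1


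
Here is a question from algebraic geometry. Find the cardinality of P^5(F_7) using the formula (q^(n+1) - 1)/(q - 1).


P^5(F_7) has (q^(n+1) - 1)/(q - 1) points.
= 7^5 + 7^4 + 7^3 + 7^2 + 7^1 + 7^0
= 16807 + 2401 + 343 + 49 + 7 + 1
= 19608

19608


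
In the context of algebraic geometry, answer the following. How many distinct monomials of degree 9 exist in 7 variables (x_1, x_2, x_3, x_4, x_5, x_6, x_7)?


The number of degree-9 monomials in 7 variables is C(d+n-1, n-1).
= C(9+7-1, 7-1) = C(15, 6)
= 5005

5005


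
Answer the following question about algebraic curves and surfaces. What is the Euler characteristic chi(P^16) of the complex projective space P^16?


The complex projective space P^16 has one cell in each even real dimension 0, 2, ..., 32.
The cohomology groups are H^{2k}(P^16) = Z for k = 0,...,16, and 0 otherwise.
Euler characteristic = sum of Betti numbers = 1 per even-dimensional cohomology group.
chi(P^16) = 16 + 1 = 17

17


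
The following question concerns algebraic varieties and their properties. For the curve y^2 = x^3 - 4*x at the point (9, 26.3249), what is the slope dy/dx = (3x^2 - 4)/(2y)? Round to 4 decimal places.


Using implicit differentiation of y^2 = x^3 - 4*x:
2y * dy/dx = 3x^2 - 4
dy/dx = (3x^2 - 4)/(2y)
Numerator: 3*9^2 - 4 = 239
Denominator: 2*26.3249 = 52.6498
dy/dx = 239/52.6498 = 4.5394

4.5394


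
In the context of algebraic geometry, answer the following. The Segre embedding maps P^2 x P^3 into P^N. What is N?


The Segre embedding maps P^m x P^n into P^N via
all products of coordinates from each factor.
N = (m+1)(n+1) - 1
N = (2+1)(3+1) - 1
N = 3*4 - 1
N = 12 - 1 = 11

11


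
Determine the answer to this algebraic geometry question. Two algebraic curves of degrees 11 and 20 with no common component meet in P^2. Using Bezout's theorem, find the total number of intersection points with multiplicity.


Bezout's theorem states the intersection count equals the product of degrees.
Intersection count = 11 * 20 = 220

220


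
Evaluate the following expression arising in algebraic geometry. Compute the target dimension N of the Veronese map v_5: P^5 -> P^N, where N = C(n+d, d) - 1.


The Veronese embedding v_d: P^n -> P^N maps each point to all
degree-d monomials in n+1 homogeneous coordinates.
N = C(n+d, d) - 1
N = C(5+5, 5) - 1
N = C(10, 5) - 1
C(10, 5) = 252
N = 252 - 1 = 251

251


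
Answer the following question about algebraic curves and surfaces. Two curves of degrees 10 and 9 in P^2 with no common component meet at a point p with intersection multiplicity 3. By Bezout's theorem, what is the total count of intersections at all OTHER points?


By Bezout's theorem, the total intersection number is d1 * d2.
Total = 10 * 9 = 90
Intersection multiplicity at p = 3
Remaining intersections = 90 - 3 = 87

87


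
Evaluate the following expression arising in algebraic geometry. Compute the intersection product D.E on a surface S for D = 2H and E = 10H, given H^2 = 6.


Using bilinearity of the intersection pairing on a surface S:
(aH).(bH) = ab * (H.H)
We have H^2 = 6.
D.E = (2H).(10H) = 2*10*6
= 20*6
= 120

120


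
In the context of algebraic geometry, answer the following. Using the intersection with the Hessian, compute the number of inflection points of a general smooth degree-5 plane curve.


For a general smooth plane curve C of degree d, the inflection points are
the intersection of C with its Hessian curve, which has degree 3(d-2).
By Bezout, the total intersection number is d * 3(d-2) = 5 * 9 = 45.
For a general curve every flex is ordinary, so each contributes
multiplicity 1 to C·Hess(C), and the number of distinct inflection
points is 3d(d-2).
Inflection points = 3*5*(5-2) = 3*5*3 = 45

45


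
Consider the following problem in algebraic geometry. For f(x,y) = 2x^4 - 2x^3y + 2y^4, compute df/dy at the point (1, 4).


df/dy = (-2)*x^3 + 4*2*y^3
At (1,4): (-2)*1^3 + 4*2*4^3
= -2 + 512
= 510

510


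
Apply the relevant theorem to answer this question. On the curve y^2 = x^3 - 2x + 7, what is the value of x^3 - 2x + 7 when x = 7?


Compute x^3 - 2x + 7 at x = 7:
x^3 = 7^3 = 343
(-2)*x = (-2)*7 = -14
Sum: 343 - 14 + 7 = 336

336


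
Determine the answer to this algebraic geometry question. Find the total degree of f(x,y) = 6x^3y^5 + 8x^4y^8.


Examine each term for its total degree (sum of exponents).
  Term '6x^3y^5' has total degree 3+5 = 8.
  Term '8x^4y^8' has total degree 4+8 = 12.
The maximum total degree among all terms is 12.

12


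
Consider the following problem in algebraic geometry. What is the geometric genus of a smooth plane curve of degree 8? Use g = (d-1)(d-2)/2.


Using the genus formula for smooth plane curves:
g = (d-1)(d-2)/2
g = (8-1)(8-2)/2
g = 7*6/2
g = 42/2 = 21

21


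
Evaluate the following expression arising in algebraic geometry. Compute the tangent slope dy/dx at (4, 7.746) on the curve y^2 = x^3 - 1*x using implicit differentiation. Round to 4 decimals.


Using implicit differentiation of y^2 = x^3 - 1*x:
2y * dy/dx = 3x^2 - 1
dy/dx = (3x^2 - 1)/(2y)
Numerator: 3*4^2 - 1 = 47
Denominator: 2*7.746 = 15.492
dy/dx = 47/15.492 = 3.0338

3.0338


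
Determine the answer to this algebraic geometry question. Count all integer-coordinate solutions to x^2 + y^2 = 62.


Systematically check integer values of x where x^2 <= 62.
For each valid x, check if 62 - x^2 is a perfect square.
Total integer solutions found: 0

0


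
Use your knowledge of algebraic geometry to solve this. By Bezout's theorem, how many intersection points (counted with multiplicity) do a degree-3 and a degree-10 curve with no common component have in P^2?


Bezout's theorem states the intersection count equals the product of degrees.
Intersection count = 3 * 10 = 30

30


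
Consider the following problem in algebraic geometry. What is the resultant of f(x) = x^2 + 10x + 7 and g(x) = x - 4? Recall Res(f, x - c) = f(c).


For Res(f, x - c), we evaluate f at x = c.
f(4) = 4^2 + 10*4 + 7
= 16 + 40 + 7
= 56 + 7 = 63
Res(f, g) = 63

63


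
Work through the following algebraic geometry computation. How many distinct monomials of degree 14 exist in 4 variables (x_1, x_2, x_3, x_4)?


The number of degree-14 monomials in 4 variables is C(d+n-1, n-1).
= C(14+4-1, 4-1) = C(17, 3)
= 680

680


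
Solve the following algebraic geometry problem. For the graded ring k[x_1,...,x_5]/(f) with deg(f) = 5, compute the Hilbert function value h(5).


For R = k[x_1,...,x_n]/(f) with f homogeneous of degree e:
The Hilbert series is (1 - t^e)/(1 - t)^n.
So h(d) = C(d+n-1, n-1) - C(d-e+n-1, n-1) for d >= e.
With n=5, e=5, d=5:
C(5+5-1, 5-1) = C(9, 4) = 126
C(5-5+5-1, 5-1) = C(4, 4) = 1
h(5) = 126 - 1 = 125

125


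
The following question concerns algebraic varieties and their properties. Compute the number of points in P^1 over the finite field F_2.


P^1(F_2) has (q^(n+1) - 1)/(q - 1) points.
= 2^1 + 2^0
= 2 + 1
= 3

3


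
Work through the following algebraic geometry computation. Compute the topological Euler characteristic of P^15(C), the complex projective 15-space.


The complex projective space P^15 has one cell in each even real dimension 0, 2, ..., 30.
The cohomology groups are H^{2k}(P^15) = Z for k = 0,...,15, and 0 otherwise.
Euler characteristic = sum of Betti numbers = 1 per even-dimensional cohomology group.
chi(P^15) = 15 + 1 = 16

16


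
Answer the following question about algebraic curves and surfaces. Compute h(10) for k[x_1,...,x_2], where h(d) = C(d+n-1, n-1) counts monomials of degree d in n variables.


The Hilbert function for the polynomial ring in 2 variables is:
h(d) = C(d+n-1, n-1)
h(10) = C(10+2-1, 2-1) = C(11, 1)
= 11! / (1! * 10!)
= 11

11


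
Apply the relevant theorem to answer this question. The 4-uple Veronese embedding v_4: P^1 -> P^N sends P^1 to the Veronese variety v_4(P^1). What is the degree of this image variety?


The Veronese variety v_4(P^1) has degree d^r.
d^r = 4^1 = 4

4


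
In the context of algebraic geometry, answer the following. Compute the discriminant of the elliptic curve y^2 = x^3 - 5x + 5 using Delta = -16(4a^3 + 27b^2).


Compute each component:
4a^3 = 4*(-5)^3 = 4*(-125) = -500
27b^2 = 27*5^2 = 27*25 = 675
4a^3 + 27b^2 = -500 + 675 = 175
Delta = -16*175 = -2800

-2800


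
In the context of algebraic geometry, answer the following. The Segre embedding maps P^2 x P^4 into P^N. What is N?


The Segre embedding maps P^m x P^n into P^N via
all products of coordinates from each factor.
N = (m+1)(n+1) - 1
N = (2+1)(4+1) - 1
N = 3*5 - 1
N = 15 - 1 = 14

14


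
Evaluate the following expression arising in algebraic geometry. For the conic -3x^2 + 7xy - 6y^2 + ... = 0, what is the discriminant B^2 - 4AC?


The discriminant of a conic Ax^2 + Bxy + Cy^2 + ... = 0 is B^2 - 4AC.
B^2 = 7^2 = 49
4AC = 4*(-3)*(-6) = 72
Discriminant = 49 - 72 = -23

-23


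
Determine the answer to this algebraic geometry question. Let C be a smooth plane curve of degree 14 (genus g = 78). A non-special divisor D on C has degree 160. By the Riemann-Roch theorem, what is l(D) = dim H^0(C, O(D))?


First, compute the genus of a smooth plane curve of degree 14:
g = (d-1)(d-2)/2 = (14-1)(14-2)/2 = 78
For a non-special divisor D (i.e., h^1(D) = 0), Riemann-Roch gives:
l(D) = deg(D) - g + 1
Since deg(D) = 160 >= 2g - 1 = 155, D is non-special.
l(D) = 160 - 78 + 1 = 83

83


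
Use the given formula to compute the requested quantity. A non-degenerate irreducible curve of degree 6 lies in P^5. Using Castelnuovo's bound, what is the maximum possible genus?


Castelnuovo's bound: write d - 1 = m(r-1) + epsilon with 0 <= epsilon < r-1.
d - 1 = 6 - 1 = 5
r - 1 = 5 - 1 = 4
5 = 1*4 + 1, so m = 1, epsilon = 1
pi(d, r) = m(m-1)(r-1)/2 + m*epsilon
= 1*0*4/2 + 1*1
= 0/2 + 1
= 0 + 1 = 1

1


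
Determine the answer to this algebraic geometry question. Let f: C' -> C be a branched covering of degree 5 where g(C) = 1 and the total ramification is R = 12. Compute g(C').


Riemann-Hurwitz formula: 2g' - 2 = d(2g - 2) + R
Given: d = 5, g = 1, R = 12
2g' - 2 = 5*(2*1 - 2) + 12
2g' - 2 = 5*0 + 12
2g' - 2 = 0 + 12 = 12
2g' = 14
g' = 7

7


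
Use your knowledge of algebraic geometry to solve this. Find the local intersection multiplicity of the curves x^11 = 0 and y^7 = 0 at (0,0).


The intersection multiplicity of V(x^a) and V(y^b) at the origin is:
I(O; V(x^11), V(y^7)) = dim_k(k[x,y]/(x^11, y^7))
A basis for k[x,y]/(x^11, y^7) is the set of monomials x^i * y^j
where 0 <= i < 11 and 0 <= j < 7.
The number of such monomials is 11 * 7 = 77

77


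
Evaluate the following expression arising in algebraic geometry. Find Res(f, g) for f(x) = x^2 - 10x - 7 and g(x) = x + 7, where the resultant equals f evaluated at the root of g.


For Res(f, x - c), we evaluate f at x = c.
f(-7) = (-7)^2 - 10*(-7) - 7
= 49 + 70 - 7
= 119 - 7 = 112
Res(f, g) = 112

112


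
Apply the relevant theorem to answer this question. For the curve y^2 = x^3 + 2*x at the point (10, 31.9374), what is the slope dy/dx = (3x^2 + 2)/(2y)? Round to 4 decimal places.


Using implicit differentiation of y^2 = x^3 + 2*x:
2y * dy/dx = 3x^2 + 2
dy/dx = (3x^2 + 2)/(2y)
Numerator: 3*10^2 + 2 = 302
Denominator: 2*31.9374 = 63.8748
dy/dx = 302/63.8748 = 4.7280

4.7280


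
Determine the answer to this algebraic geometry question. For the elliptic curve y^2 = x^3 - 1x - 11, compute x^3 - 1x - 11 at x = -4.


Compute x^3 - 1x - 11 at x = -4:
x^3 = (-4)^3 = -64
(-1)*x = (-1)*(-4) = 4
Sum: -64 + 4 - 11 = -71

-71


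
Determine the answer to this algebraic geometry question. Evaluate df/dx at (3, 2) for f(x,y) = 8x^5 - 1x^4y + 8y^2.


df/dx = 5*8*x^4 + 4*(-1)*x^3*y
At (3,2): 5*8*3^4 + 4*(-1)*3^3*2
= 3240 - 216
= 3024

3024


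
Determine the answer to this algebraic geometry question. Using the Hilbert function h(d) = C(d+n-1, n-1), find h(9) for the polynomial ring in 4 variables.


The Hilbert function for the polynomial ring in 4 variables is:
h(d) = C(d+n-1, n-1)
h(9) = C(9+4-1, 4-1) = C(12, 3)
= 12! / (3! * 9!)
= 220

220


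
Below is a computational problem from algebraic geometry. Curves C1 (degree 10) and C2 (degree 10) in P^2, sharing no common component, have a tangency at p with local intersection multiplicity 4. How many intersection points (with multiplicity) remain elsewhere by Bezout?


By Bezout's theorem, the total intersection number is d1 * d2.
Total = 10 * 10 = 100
Intersection multiplicity at p = 4
Remaining intersections = 100 - 4 = 96

96


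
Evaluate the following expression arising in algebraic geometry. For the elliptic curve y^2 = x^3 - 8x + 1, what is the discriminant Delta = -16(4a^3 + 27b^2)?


Compute each component:
4a^3 = 4*(-8)^3 = 4*(-512) = -2048
27b^2 = 27*1^2 = 27*1 = 27
4a^3 + 27b^2 = -2048 + 27 = -2021
Delta = -16*(-2021) = 32336

32336


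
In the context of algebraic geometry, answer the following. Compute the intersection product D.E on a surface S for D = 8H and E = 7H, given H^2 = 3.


Using bilinearity of the intersection pairing on a surface S:
(aH).(bH) = ab * (H.H)
We have H^2 = 3.
D.E = (8H).(7H) = 8*7*3
= 56*3
= 168

168


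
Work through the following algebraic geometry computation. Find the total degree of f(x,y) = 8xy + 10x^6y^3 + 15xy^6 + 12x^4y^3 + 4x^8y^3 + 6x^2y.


Examine each term for its total degree (sum of exponents).
  Term '8xy' has total degree 1+1 = 2.
  Term '10x^6y^3' has total degree 6+3 = 9.
  Term '15xy^6' has total degree 1+6 = 7.
  Term '12x^4y^3' has total degree 4+3 = 7.
  Term '4x^8y^3' has total degree 8+3 = 11.
  Term '6x^2y' has total degree 2+1 = 3.
The maximum total degree among all terms is 11.

11


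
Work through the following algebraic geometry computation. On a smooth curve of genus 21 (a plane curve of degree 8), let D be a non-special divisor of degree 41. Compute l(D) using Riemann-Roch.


First, compute the genus of a smooth plane curve of degree 8:
g = (d-1)(d-2)/2 = (8-1)(8-2)/2 = 21
For a non-special divisor D (i.e., h^1(D) = 0), Riemann-Roch gives:
l(D) = deg(D) - g + 1
Since deg(D) = 41 >= 2g - 1 = 41, D is non-special.
l(D) = 41 - 21 + 1 = 21

21


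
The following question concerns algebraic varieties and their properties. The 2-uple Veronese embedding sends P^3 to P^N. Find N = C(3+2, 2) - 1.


The Veronese embedding v_d: P^n -> P^N maps each point to all
degree-d monomials in n+1 homogeneous coordinates.
N = C(n+d, d) - 1
N = C(3+2, 2) - 1
N = C(5, 2) - 1
C(5, 2) = 10
N = 10 - 1 = 9

9


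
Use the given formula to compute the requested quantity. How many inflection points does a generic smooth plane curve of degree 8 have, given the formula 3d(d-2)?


For a general smooth plane curve C of degree d, the inflection points are
the intersection of C with its Hessian curve, which has degree 3(d-2).
By Bezout, the total intersection number is d * 3(d-2) = 8 * 18 = 144.
For a general curve every flex is ordinary, so each contributes
multiplicity 1 to C·Hess(C), and the number of distinct inflection
points is 3d(d-2).
Inflection points = 3*8*(8-2) = 3*8*6 = 144

144


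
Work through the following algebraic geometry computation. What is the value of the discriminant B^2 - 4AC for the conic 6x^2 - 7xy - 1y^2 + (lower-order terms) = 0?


The discriminant of a conic Ax^2 + Bxy + Cy^2 + ... = 0 is B^2 - 4AC.
B^2 = (-7)^2 = 49
4AC = 4*6*(-1) = -24
Discriminant = 49 + 24 = 73

73


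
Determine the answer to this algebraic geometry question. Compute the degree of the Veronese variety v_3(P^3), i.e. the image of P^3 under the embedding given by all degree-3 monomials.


The Veronese variety v_3(P^3) has degree d^r.
d^r = 3^3 = 27

27


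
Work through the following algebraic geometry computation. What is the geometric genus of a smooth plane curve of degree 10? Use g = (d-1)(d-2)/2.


Using the genus formula for smooth plane curves:
g = (d-1)(d-2)/2
g = (10-1)(10-2)/2
g = 9*8/2
g = 72/2 = 36

36


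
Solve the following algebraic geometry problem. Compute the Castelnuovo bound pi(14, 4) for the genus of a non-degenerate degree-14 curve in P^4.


Castelnuovo's bound: write d - 1 = m(r-1) + epsilon with 0 <= epsilon < r-1.
d - 1 = 14 - 1 = 13
r - 1 = 4 - 1 = 3
13 = 4*3 + 1, so m = 4, epsilon = 1
pi(d, r) = m(m-1)(r-1)/2 + m*epsilon
= 4*3*3/2 + 4*1
= 36/2 + 4
= 18 + 4 = 22

22


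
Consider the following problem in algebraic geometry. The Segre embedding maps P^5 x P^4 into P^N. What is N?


The Segre embedding maps P^m x P^n into P^N via
all products of coordinates from each factor.
N = (m+1)(n+1) - 1
N = (5+1)(4+1) - 1
N = 6*5 - 1
N = 30 - 1 = 29

29


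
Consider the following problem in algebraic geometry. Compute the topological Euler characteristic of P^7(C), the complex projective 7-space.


The complex projective space P^7 has one cell in each even real dimension 0, 2, ..., 14.
The cohomology groups are H^{2k}(P^7) = Z for k = 0,...,7, and 0 otherwise.
Euler characteristic = sum of Betti numbers = 1 per even-dimensional cohomology group.
chi(P^7) = 7 + 1 = 8

8


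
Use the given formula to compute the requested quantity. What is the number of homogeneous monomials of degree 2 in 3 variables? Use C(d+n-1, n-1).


The number of degree-2 monomials in 3 variables is C(d+n-1, n-1).
= C(2+3-1, 3-1) = C(4, 2)
= 6

6


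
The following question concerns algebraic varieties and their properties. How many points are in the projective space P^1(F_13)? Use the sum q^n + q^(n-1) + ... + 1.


P^1(F_13) has (q^(n+1) - 1)/(q - 1) points.
= 13^1 + 13^0
= 13 + 1
= 14

14


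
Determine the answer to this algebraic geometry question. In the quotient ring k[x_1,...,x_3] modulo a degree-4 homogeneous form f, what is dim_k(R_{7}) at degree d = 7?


For R = k[x_1,...,x_n]/(f) with f homogeneous of degree e:
The Hilbert series is (1 - t^e)/(1 - t)^n.
So h(d) = C(d+n-1, n-1) - C(d-e+n-1, n-1) for d >= e.
With n=3, e=4, d=7:
C(7+3-1, 3-1) = C(9, 2) = 36
C(7-4+3-1, 3-1) = C(5, 2) = 10
h(7) = 36 - 10 = 26

26


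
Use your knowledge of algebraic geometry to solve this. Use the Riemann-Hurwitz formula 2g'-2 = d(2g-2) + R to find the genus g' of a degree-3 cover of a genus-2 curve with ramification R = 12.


Riemann-Hurwitz formula: 2g' - 2 = d(2g - 2) + R
Given: d = 3, g = 2, R = 12
2g' - 2 = 3*(2*2 - 2) + 12
2g' - 2 = 3*2 + 12
2g' - 2 = 6 + 12 = 18
2g' = 20
g' = 10

10


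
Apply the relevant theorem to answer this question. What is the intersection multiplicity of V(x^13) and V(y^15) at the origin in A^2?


The intersection multiplicity of V(x^a) and V(y^b) at the origin is:
I(O; V(x^13), V(y^15)) = dim_k(k[x,y]/(x^13, y^15))
A basis for k[x,y]/(x^13, y^15) is the set of monomials x^i * y^j
where 0 <= i < 13 and 0 <= j < 15.
The number of such monomials is 13 * 15 = 195

195


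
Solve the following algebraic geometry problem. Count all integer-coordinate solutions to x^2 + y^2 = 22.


Systematically check integer values of x where x^2 <= 22.
For each valid x, check if 22 - x^2 is a perfect square.
Total integer solutions found: 0

0


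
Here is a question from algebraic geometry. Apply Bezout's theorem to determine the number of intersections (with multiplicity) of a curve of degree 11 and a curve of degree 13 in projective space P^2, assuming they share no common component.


Bezout's theorem states the intersection count equals the product of degrees.
Intersection count = 11 * 13 = 143

143


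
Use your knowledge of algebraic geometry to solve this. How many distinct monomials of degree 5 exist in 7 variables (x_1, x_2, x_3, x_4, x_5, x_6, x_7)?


The number of degree-5 monomials in 7 variables is C(d+n-1, n-1).
= C(5+7-1, 7-1) = C(11, 6)
= 462

462


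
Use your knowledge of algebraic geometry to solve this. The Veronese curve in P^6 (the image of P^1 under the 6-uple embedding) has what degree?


The rational normal curve in P^6 is the image of P^1 under the 6-uple Veronese.
A general hyperplane in P^6 pulls back to a degree-6 form on P^1, which has 6 zeros,
so the curve meets a general hyperplane in 6 points. Degree = 6.

6


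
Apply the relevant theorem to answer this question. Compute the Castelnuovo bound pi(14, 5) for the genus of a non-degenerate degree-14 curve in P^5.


Castelnuovo's bound: write d - 1 = m(r-1) + epsilon with 0 <= epsilon < r-1.
d - 1 = 14 - 1 = 13
r - 1 = 5 - 1 = 4
13 = 3*4 + 1, so m = 3, epsilon = 1
pi(d, r) = m(m-1)(r-1)/2 + m*epsilon
= 3*2*4/2 + 3*1
= 24/2 + 3
= 12 + 3 = 15

15


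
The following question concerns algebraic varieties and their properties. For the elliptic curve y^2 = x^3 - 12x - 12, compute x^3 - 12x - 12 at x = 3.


Compute x^3 - 12x - 12 at x = 3:
x^3 = 3^3 = 27
(-12)*x = (-12)*3 = -36
Sum: 27 - 36 - 12 = -21

-21


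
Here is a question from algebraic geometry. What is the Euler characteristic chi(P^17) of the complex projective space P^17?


The complex projective space P^17 has one cell in each even real dimension 0, 2, ..., 34.
The cohomology groups are H^{2k}(P^17) = Z for k = 0,...,17, and 0 otherwise.
Euler characteristic = sum of Betti numbers = 1 per even-dimensional cohomology group.
chi(P^17) = 17 + 1 = 18

18


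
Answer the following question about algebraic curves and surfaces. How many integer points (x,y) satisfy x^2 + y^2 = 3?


Systematically check integer values of x where x^2 <= 3.
For each valid x, check if 3 - x^2 is a perfect square.
Total integer solutions found: 0

0


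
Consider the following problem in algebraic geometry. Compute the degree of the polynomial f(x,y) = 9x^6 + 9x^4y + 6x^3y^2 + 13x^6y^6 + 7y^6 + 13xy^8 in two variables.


Examine each term for its total degree (sum of exponents).
  Term '9x^6' has total degree 6+0 = 6.
  Term '9x^4y' has total degree 4+1 = 5.
  Term '6x^3y^2' has total degree 3+2 = 5.
  Term '13x^6y^6' has total degree 6+6 = 12.
  Term '7y^6' has total degree 0+6 = 6.
  Term '13xy^8' has total degree 1+8 = 9.
The maximum total degree among all terms is 12.

12


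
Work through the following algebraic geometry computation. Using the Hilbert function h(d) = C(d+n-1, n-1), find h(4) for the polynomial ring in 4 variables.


The Hilbert function for the polynomial ring in 4 variables is:
h(d) = C(d+n-1, n-1)
h(4) = C(4+4-1, 4-1) = C(7, 3)
= 7! / (3! * 4!)
= 35

35


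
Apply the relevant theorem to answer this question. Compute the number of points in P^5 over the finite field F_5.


P^5(F_5) has (q^(n+1) - 1)/(q - 1) points.
= 5^5 + 5^4 + 5^3 + 5^2 + 5^1 + 5^0
= 3125 + 625 + 125 + 25 + 5 + 1
= 3906

3906


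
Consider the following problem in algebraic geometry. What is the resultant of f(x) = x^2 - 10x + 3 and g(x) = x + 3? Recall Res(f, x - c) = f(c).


For Res(f, x - c), we evaluate f at x = c.
f(-3) = (-3)^2 - 10*(-3) + 3
= 9 + 30 + 3
= 39 + 3 = 42
Res(f, g) = 42

42


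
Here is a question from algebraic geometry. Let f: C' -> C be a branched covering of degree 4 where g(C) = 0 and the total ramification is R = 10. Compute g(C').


Riemann-Hurwitz formula: 2g' - 2 = d(2g - 2) + R
Given: d = 4, g = 0, R = 10
2g' - 2 = 4*(2*0 - 2) + 10
2g' - 2 = 4*(-2) + 10
2g' - 2 = -8 + 10 = 2
2g' = 4
g' = 2

2


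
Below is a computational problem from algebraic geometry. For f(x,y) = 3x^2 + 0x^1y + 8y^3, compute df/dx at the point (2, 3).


df/dx = 2*3*x^1 + 1*0*x^0*y
At (2,3): 2*3*2^1 + 1*0*2^0*3
= 12 + 0
= 12

12


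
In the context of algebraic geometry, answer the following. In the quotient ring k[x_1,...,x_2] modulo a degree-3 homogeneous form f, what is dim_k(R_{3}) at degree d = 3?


For R = k[x_1,...,x_n]/(f) with f homogeneous of degree e:
The Hilbert series is (1 - t^e)/(1 - t)^n.
So h(d) = C(d+n-1, n-1) - C(d-e+n-1, n-1) for d >= e.
With n=2, e=3, d=3:
C(3+2-1, 2-1) = C(4, 1) = 4
C(3-3+2-1, 2-1) = C(1, 1) = 1
h(3) = 4 - 1 = 3

3


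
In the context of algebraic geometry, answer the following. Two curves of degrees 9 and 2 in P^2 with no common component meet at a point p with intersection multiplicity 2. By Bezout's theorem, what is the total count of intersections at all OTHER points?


By Bezout's theorem, the total intersection number is d1 * d2.
Total = 9 * 2 = 18
Intersection multiplicity at p = 2
Remaining intersections = 18 - 2 = 16

16


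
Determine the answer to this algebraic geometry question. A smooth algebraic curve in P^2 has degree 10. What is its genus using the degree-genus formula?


Using the genus formula for smooth plane curves:
g = (d-1)(d-2)/2
g = (10-1)(10-2)/2
g = 9*8/2
g = 72/2 = 36

36


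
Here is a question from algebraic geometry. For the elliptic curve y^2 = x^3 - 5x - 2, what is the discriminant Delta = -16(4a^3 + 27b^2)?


Compute each component:
4a^3 = 4*(-5)^3 = 4*(-125) = -500
27b^2 = 27*(-2)^2 = 27*4 = 108
4a^3 + 27b^2 = -500 + 108 = -392
Delta = -16*(-392) = 6272

6272


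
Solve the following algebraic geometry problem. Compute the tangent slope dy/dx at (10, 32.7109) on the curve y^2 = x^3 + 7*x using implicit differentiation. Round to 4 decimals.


Using implicit differentiation of y^2 = x^3 + 7*x:
2y * dy/dx = 3x^2 + 7
dy/dx = (3x^2 + 7)/(2y)
Numerator: 3*10^2 + 7 = 307
Denominator: 2*32.7109 = 65.4218
dy/dx = 307/65.4218 = 4.6926

4.6926


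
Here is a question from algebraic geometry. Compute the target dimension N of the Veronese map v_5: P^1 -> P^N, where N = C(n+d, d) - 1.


The Veronese embedding v_d: P^n -> P^N maps each point to all
degree-d monomials in n+1 homogeneous coordinates.
N = C(n+d, d) - 1
N = C(1+5, 5) - 1
N = C(6, 5) - 1
C(6, 5) = 6
N = 6 - 1 = 5

5


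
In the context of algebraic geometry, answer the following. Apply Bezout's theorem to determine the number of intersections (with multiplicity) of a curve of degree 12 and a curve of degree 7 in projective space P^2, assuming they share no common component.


Bezout's theorem states the intersection count equals the product of degrees.
Intersection count = 12 * 7 = 84

84


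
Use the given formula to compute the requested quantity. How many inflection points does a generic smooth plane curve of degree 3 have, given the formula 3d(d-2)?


For a general smooth plane curve C of degree d, the inflection points are
the intersection of C with its Hessian curve, which has degree 3(d-2).
By Bezout, the total intersection number is d * 3(d-2) = 3 * 3 = 9.
For a general curve every flex is ordinary, so each contributes
multiplicity 1 to C·Hess(C), and the number of distinct inflection
points is 3d(d-2).
Inflection points = 3*3*(3-2) = 3*3*1 = 9

9


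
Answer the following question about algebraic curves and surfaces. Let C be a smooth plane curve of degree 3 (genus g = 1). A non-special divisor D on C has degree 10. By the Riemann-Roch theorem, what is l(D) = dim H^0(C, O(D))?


First, compute the genus of a smooth plane curve of degree 3:
g = (d-1)(d-2)/2 = (3-1)(3-2)/2 = 1
For a non-special divisor D (i.e., h^1(D) = 0), Riemann-Roch gives:
l(D) = deg(D) - g + 1
Since deg(D) = 10 >= 2g - 1 = 1, D is non-special.
l(D) = 10 - 1 + 1 = 10

10


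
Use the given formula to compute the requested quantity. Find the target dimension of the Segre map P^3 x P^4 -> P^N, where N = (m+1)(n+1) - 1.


The Segre embedding maps P^m x P^n into P^N via
all products of coordinates from each factor.
N = (m+1)(n+1) - 1
N = (3+1)(4+1) - 1
N = 4*5 - 1
N = 20 - 1 = 19

19


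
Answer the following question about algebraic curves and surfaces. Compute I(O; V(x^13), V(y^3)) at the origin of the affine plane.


The intersection multiplicity of V(x^a) and V(y^b) at the origin is:
I(O; V(x^13), V(y^3)) = dim_k(k[x,y]/(x^13, y^3))
A basis for k[x,y]/(x^13, y^3) is the set of monomials x^i * y^j
where 0 <= i < 13 and 0 <= j < 3.
The number of such monomials is 13 * 3 = 39

39


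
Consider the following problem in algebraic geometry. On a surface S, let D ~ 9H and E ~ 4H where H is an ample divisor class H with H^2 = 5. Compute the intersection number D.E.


Using bilinearity of the intersection pairing on a surface S:
(aH).(bH) = ab * (H.H)
We have H^2 = 5.
D.E = (9H).(4H) = 9*4*5
= 36*5
= 180

180


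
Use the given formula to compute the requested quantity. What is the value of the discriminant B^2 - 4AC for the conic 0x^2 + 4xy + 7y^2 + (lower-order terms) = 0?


The discriminant of a conic Ax^2 + Bxy + Cy^2 + ... = 0 is B^2 - 4AC.
B^2 = 4^2 = 16
4AC = 4*0*7 = 0
Discriminant = 16 + 0 = 16

16


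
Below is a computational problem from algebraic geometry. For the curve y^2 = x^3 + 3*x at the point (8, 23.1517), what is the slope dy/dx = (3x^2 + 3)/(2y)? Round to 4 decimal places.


Using implicit differentiation of y^2 = x^3 + 3*x:
2y * dy/dx = 3x^2 + 3
dy/dx = (3x^2 + 3)/(2y)
Numerator: 3*8^2 + 3 = 195
Denominator: 2*23.1517 = 46.3034
dy/dx = 195/46.3034 = 4.2114

4.2114


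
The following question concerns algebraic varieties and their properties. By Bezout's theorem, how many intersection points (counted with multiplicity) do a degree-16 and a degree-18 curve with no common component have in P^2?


Bezout's theorem states the intersection count equals the product of degrees.
Intersection count = 16 * 18 = 288

288


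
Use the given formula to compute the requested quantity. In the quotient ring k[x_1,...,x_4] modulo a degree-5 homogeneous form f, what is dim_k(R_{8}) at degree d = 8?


For R = k[x_1,...,x_n]/(f) with f homogeneous of degree e:
The Hilbert series is (1 - t^e)/(1 - t)^n.
So h(d) = C(d+n-1, n-1) - C(d-e+n-1, n-1) for d >= e.
With n=4, e=5, d=8:
C(8+4-1, 4-1) = C(11, 3) = 165
C(8-5+4-1, 4-1) = C(6, 3) = 20
h(8) = 165 - 20 = 145

145


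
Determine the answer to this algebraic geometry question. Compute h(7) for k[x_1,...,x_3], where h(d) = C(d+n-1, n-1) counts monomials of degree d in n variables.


The Hilbert function for the polynomial ring in 3 variables is:
h(d) = C(d+n-1, n-1)
h(7) = C(7+3-1, 3-1) = C(9, 2)
= 9! / (2! * 7!)
= 36

36


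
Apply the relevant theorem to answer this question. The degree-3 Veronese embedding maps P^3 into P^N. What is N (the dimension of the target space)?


The Veronese embedding v_d: P^n -> P^N maps each point to all
degree-d monomials in n+1 homogeneous coordinates.
N = C(n+d, d) - 1
N = C(3+3, 3) - 1
N = C(6, 3) - 1
C(6, 3) = 20
N = 20 - 1 = 19

19


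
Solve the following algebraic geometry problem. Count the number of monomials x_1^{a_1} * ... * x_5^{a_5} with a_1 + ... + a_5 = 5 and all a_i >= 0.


The number of degree-5 monomials in 5 variables is C(d+n-1, n-1).
= C(5+5-1, 5-1) = C(9, 4)
= 126

126


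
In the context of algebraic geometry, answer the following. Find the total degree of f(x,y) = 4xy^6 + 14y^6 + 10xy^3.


Examine each term for its total degree (sum of exponents).
  Term '4xy^6' has total degree 1+6 = 7.
  Term '14y^6' has total degree 0+6 = 6.
  Term '10xy^3' has total degree 1+3 = 4.
The maximum total degree among all terms is 7.

7


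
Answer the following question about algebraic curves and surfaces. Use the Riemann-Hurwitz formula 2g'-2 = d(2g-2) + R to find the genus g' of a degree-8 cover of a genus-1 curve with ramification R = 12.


Riemann-Hurwitz formula: 2g' - 2 = d(2g - 2) + R
Given: d = 8, g = 1, R = 12
2g' - 2 = 8*(2*1 - 2) + 12
2g' - 2 = 8*0 + 12
2g' - 2 = 0 + 12 = 12
2g' = 14
g' = 7

7


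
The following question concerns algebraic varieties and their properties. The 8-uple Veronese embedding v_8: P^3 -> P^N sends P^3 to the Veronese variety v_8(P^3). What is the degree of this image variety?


The Veronese variety v_8(P^3) has degree d^r.
d^r = 8^3 = 512

512


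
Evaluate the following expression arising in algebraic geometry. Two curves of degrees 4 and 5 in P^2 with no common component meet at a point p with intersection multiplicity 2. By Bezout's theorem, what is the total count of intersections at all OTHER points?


By Bezout's theorem, the total intersection number is d1 * d2.
Total = 4 * 5 = 20
Intersection multiplicity at p = 2
Remaining intersections = 20 - 2 = 18

18


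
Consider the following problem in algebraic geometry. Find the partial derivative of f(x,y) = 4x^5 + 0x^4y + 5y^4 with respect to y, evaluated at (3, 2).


df/dy = 0*x^4 + 4*5*y^3
At (3,2): 0*3^4 + 4*5*2^3
= 0 + 160
= 160

160


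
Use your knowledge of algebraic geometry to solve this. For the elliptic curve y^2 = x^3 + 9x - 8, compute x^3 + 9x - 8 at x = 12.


Compute x^3 + 9x - 8 at x = 12:
x^3 = 12^3 = 1728
9*x = 9*12 = 108
Sum: 1728 + 108 - 8 = 1828

1828


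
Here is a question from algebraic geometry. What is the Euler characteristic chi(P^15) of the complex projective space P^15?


The complex projective space P^15 has one cell in each even real dimension 0, 2, ..., 30.
The cohomology groups are H^{2k}(P^15) = Z for k = 0,...,15, and 0 otherwise.
Euler characteristic = sum of Betti numbers = 1 per even-dimensional cohomology group.
chi(P^15) = 15 + 1 = 16

16


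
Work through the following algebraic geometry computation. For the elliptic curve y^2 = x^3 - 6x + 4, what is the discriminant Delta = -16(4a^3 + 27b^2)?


Compute each component:
4a^3 = 4*(-6)^3 = 4*(-216) = -864
27b^2 = 27*4^2 = 27*16 = 432
4a^3 + 27b^2 = -864 + 432 = -432
Delta = -16*(-432) = 6912

6912
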